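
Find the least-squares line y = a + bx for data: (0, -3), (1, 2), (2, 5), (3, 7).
a = -11/5, b = 33/10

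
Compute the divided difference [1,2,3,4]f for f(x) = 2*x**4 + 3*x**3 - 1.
23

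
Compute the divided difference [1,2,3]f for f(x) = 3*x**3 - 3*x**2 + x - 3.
15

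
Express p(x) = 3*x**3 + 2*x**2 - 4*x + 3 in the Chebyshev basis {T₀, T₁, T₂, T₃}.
(4)T₀ + (-7/4)T₁ + T₂ + (3/4)T₃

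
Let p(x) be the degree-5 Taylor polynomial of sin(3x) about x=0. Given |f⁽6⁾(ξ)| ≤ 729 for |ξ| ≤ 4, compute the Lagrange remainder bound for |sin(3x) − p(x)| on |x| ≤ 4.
20736/5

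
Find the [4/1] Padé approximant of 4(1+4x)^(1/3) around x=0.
(1024*x**4/243 - 2048*x**3/405 + 128*x**2/15 + 256*x/15 + 4)/(44*x/15 + 1)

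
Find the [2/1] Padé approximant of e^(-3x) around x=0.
(3*x**2/2 - 2*x + 1)/(x + 1)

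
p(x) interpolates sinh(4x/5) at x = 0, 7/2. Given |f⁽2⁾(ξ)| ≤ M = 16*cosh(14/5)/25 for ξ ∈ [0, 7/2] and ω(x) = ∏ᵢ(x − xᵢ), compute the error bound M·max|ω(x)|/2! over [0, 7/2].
49*cosh(14/5)/50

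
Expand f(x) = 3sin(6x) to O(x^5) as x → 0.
18*x - 108*x**3 + O(x**5)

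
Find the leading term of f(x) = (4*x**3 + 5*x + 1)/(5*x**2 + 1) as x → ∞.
4*x/5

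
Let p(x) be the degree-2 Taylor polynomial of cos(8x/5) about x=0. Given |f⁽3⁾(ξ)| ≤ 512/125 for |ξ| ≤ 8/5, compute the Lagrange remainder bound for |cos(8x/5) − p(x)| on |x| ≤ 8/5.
131072/46875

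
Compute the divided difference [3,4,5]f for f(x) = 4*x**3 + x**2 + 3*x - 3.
49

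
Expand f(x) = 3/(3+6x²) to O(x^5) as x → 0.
1 - 2*x**2 + 4*x**4 + O(x**5)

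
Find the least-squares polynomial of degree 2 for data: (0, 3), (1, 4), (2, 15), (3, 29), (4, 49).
86/35 + (-1/70)x + (41/14)x²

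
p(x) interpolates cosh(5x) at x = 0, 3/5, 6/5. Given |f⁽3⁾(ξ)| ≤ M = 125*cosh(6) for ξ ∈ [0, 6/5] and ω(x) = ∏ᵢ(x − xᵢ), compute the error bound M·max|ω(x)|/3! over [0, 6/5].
sqrt(3)*cosh(6)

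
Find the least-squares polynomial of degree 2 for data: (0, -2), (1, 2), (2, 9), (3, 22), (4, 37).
-2 + (9/5)x + (2)x²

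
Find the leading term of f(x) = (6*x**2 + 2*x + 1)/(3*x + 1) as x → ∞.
2*x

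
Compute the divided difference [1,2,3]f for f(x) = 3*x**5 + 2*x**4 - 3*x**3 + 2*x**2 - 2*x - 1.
304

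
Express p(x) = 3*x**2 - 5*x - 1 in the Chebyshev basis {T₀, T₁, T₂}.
(1/2)T₀ + (-5)T₁ + (3/2)T₂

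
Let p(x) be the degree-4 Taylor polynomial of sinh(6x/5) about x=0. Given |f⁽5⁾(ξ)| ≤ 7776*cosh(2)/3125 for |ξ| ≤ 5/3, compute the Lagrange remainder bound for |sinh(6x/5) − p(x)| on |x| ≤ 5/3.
4*cosh(2)/15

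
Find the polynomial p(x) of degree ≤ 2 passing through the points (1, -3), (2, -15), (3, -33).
-3*x**2 - 3*x + 3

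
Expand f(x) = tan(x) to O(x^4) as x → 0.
x + x**3/3 + O(x**4)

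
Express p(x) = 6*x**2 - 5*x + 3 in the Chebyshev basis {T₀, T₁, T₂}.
(6)T₀ + (-5)T₁ + (3)T₂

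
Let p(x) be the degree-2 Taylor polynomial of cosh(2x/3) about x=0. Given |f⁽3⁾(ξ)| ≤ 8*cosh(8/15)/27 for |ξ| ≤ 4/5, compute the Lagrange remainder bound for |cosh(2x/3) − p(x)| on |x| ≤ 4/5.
256*cosh(8/15)/10125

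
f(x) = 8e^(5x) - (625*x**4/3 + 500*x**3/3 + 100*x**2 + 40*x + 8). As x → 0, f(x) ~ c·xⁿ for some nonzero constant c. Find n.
5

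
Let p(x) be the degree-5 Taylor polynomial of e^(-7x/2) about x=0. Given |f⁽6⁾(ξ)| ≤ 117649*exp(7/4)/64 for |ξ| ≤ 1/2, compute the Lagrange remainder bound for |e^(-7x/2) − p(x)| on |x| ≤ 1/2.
117649*exp(7/4)/2949120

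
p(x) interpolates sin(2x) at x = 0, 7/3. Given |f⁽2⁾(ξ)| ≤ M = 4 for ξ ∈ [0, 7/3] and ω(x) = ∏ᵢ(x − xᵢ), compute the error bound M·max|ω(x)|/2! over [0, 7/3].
49/18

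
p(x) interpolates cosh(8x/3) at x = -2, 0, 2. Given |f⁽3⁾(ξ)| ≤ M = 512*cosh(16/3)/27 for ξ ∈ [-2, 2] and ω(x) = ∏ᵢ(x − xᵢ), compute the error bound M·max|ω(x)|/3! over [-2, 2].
4096*sqrt(3)*cosh(16/3)/729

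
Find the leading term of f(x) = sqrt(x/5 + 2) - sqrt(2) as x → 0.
sqrt(2)*x/20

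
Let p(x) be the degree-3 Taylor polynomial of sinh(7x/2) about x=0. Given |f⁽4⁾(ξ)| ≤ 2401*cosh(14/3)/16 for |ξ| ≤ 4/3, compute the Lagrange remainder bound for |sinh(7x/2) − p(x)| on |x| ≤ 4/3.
4802*cosh(14/3)/243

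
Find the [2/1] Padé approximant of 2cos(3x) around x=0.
2 - 9*x**2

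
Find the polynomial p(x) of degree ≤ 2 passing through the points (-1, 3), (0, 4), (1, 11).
3*x**2 + 4*x + 4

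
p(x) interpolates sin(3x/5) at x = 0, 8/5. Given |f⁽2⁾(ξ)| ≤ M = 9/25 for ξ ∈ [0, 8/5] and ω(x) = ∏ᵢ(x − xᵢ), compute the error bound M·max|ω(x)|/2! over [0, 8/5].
72/625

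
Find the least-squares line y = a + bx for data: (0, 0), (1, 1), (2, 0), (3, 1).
a = 1/5, b = 1/5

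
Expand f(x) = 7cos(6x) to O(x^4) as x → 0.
7 - 126*x**2 + O(x**4)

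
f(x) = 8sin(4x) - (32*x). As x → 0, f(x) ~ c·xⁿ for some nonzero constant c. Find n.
3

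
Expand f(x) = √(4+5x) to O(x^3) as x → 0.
2 + 5*x/4 - 25*x**2/64 + O(x**3)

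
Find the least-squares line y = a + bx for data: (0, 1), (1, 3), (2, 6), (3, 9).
a = 7/10, b = 27/10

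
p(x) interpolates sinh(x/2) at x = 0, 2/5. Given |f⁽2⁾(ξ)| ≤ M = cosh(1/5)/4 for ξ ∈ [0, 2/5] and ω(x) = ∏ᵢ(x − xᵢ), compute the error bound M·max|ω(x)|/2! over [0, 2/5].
cosh(1/5)/200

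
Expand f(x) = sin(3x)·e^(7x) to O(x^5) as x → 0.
3*x + 21*x**2 + 69*x**3 + 140*x**4 + O(x**5)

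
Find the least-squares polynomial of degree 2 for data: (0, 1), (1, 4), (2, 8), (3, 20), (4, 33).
6/5 + (2)x²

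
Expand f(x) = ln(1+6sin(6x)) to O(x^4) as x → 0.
36*x - 648*x**2 + 15336*x**3 + O(x**4)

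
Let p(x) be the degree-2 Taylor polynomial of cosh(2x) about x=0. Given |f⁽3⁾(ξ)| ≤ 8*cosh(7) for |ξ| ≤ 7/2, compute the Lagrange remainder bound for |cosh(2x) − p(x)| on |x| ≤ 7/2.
343*cosh(7)/6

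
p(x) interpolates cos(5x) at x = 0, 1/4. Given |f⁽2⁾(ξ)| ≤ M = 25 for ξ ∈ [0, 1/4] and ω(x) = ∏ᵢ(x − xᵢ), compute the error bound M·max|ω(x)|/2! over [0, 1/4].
25/128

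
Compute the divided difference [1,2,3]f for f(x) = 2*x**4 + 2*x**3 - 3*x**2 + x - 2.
59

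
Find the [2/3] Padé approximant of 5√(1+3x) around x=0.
(315*x**2/16 + 21*x + 5)/(-27*x**3/160 + 81*x**2/80 + 27*x/10 + 1)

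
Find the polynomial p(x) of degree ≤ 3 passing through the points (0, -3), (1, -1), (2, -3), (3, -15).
-x**3 + x**2 + 2*x - 3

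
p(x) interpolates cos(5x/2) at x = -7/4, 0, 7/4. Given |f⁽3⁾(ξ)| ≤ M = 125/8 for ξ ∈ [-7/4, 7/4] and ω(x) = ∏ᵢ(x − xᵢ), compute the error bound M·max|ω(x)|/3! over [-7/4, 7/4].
42875*sqrt(3)/13824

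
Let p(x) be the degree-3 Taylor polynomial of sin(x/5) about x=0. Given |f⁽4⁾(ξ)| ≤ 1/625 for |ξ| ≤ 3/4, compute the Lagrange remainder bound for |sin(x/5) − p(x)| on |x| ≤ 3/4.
27/1280000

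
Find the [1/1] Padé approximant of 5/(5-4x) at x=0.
1/(1 - 4*x/5)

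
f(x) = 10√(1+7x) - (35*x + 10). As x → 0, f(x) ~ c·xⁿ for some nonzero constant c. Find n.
2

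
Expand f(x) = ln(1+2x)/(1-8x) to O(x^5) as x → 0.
2*x + 14*x**2 + 344*x**3/3 + 2740*x**4/3 + O(x**5)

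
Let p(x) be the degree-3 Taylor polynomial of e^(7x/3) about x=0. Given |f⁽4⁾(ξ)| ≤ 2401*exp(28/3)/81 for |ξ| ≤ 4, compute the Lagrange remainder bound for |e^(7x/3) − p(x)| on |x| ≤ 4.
76832*exp(28/3)/243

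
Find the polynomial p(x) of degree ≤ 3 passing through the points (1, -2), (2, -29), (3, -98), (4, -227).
-3*x**3 - 3*x**2 + 3*x + 1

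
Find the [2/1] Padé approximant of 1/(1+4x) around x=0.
1/(4*x + 1)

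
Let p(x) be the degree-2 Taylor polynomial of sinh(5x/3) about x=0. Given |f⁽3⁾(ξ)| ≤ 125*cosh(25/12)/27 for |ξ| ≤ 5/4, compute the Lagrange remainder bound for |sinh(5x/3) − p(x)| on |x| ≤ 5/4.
15625*cosh(25/12)/10368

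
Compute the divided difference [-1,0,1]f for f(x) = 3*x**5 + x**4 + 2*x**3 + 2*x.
1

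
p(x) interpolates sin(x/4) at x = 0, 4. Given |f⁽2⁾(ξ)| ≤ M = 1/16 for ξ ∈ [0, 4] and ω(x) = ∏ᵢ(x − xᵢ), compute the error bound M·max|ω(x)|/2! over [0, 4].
1/8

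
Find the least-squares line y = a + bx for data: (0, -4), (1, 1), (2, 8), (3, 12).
a = -4, b = 11/2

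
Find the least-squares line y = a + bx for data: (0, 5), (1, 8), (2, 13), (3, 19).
a = 21/5, b = 47/10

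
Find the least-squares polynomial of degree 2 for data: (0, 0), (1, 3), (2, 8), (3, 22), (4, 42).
19/35 + (-139/70)x + (43/14)x²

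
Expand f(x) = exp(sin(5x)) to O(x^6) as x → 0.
1 + 5*x + 25*x**2/2 - 625*x**4/8 - 625*x**5/3 + O(x**6)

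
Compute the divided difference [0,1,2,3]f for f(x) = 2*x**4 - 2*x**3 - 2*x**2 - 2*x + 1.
10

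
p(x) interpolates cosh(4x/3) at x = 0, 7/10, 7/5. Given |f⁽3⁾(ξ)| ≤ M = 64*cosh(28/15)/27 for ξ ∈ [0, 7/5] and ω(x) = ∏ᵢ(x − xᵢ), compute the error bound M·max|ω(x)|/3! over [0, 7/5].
2744*sqrt(3)*cosh(28/15)/91125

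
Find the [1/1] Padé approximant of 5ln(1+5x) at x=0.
25*x/(5*x/2 + 1)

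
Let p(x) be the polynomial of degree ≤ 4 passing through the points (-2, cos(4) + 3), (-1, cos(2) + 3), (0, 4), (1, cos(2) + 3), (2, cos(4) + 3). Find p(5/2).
175*cos(4)/64 - 75*cos(2)/16 + 381/64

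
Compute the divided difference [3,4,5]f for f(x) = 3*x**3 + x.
36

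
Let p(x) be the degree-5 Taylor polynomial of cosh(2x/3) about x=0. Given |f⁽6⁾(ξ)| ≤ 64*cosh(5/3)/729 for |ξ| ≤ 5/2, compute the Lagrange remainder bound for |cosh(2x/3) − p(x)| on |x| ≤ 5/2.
3125*cosh(5/3)/104976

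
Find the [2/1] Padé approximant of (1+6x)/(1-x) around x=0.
(6*x + 1)/(1 - x)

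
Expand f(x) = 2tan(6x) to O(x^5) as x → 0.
12*x + 144*x**3 + O(x**5)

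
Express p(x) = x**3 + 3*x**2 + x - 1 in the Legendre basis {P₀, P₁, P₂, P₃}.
(8/5)P₁ + (2)P₂ + (2/5)P₃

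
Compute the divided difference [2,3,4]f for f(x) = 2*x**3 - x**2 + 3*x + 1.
17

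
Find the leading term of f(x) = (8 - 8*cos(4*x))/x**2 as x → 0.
64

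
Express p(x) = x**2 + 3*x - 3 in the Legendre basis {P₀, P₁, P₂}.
(-8/3)P₀ + (3)P₁ + (2/3)P₂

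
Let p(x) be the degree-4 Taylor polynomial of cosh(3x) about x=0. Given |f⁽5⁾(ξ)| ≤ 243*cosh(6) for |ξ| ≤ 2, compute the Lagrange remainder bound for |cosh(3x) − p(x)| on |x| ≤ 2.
324*cosh(6)/5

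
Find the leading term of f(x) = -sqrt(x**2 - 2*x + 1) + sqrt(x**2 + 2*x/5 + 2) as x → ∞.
6/5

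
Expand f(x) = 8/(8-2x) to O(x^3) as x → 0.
1 + x/4 + x**2/16 + O(x**3)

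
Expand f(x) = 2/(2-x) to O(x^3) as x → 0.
1 + x/2 + x**2/4 + O(x**3)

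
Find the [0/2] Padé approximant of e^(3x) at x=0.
1/(9*x**2/2 - 3*x + 1)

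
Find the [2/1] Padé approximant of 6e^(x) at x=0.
(x**2 + 4*x + 6)/(1 - x/3)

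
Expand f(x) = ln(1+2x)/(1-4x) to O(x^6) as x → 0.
2*x + 6*x**2 + 80*x**3/3 + 308*x**4/3 + 6256*x**5/15 + O(x**6)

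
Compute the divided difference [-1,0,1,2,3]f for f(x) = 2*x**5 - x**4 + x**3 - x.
9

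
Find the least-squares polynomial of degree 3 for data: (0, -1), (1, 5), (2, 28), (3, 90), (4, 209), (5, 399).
-5/7 + (15/14)x + (11/14)x² + (3)x³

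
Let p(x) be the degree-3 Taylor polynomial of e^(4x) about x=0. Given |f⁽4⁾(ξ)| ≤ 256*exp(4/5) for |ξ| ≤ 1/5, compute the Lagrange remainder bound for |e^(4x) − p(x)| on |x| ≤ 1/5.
32*exp(4/5)/1875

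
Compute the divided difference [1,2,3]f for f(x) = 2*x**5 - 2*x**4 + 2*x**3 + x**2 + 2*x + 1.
143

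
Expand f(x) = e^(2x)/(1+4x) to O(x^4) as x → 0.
1 - 2*x + 10*x**2 - 116*x**3/3 + O(x**4)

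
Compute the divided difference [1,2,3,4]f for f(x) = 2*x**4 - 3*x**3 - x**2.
17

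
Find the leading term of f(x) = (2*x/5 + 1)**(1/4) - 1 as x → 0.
x/10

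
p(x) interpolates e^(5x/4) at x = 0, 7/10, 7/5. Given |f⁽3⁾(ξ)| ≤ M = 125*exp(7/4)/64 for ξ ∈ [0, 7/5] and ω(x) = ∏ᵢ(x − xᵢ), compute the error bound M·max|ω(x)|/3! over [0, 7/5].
343*sqrt(3)*exp(7/4)/13824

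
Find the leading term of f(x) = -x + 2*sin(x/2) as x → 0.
-x**3/24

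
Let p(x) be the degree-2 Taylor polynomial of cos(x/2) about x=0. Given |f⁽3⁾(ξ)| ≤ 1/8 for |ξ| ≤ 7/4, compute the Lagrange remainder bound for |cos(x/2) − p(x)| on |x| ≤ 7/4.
343/3072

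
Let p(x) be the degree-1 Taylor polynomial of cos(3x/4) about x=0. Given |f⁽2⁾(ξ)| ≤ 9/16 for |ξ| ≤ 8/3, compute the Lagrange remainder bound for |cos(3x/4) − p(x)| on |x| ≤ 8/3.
2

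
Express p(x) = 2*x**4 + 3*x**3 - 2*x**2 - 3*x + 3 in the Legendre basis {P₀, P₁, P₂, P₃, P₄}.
(41/15)P₀ + (-6/5)P₁ + (-4/21)P₂ + (6/5)P₃ + (16/35)P₄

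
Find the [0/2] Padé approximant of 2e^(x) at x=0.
2/(x**2/2 - x + 1)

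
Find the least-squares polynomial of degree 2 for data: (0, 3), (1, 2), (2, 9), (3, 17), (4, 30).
89/35 + (-97/70)x + (29/14)x²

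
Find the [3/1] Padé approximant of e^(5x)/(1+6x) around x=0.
(339875*x**3/12984 + 26425*x**2/2164 + 11445*x/2164 + 1)/(13609*x/2164 + 1)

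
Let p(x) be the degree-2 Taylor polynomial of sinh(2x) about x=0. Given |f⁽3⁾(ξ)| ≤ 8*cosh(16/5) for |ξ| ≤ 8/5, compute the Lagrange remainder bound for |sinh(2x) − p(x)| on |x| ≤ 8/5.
2048*cosh(16/5)/375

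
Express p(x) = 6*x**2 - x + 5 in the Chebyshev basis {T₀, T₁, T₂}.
(8)T₀ - T₁ + (3)T₂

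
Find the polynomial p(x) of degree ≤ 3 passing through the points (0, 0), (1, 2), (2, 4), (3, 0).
-x**3 + 3*x**2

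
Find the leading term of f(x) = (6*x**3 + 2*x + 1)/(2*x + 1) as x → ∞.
3*x**2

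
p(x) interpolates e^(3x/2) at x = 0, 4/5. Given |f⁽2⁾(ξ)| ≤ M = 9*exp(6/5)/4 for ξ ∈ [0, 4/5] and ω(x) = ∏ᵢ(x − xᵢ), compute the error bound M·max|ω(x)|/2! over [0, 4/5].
9*exp(6/5)/50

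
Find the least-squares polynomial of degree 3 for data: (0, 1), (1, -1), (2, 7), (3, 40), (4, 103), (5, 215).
20/21 + (-437/126)x + (-10/21)x² + (35/18)x³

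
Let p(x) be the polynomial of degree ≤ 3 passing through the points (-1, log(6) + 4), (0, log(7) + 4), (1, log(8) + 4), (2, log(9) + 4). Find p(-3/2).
log(192*2**(1/8)*3**(9/16)*7**(13/16)/343) + 4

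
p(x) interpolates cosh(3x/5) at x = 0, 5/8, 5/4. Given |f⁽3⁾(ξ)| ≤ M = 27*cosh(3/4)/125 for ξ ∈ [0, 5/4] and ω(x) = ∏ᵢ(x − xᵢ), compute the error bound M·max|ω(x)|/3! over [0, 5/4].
sqrt(3)*cosh(3/4)/512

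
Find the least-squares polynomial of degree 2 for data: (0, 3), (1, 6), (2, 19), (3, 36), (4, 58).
12/5 + (2)x + (3)x²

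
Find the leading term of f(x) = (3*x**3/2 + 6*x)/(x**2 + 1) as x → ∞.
3*x/2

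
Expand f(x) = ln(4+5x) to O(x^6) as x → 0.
log(4) + 5*x/4 - 25*x**2/32 + 125*x**3/192 - 625*x**4/1024 + 625*x**5/1024 + O(x**6)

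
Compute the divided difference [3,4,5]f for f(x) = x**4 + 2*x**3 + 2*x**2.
123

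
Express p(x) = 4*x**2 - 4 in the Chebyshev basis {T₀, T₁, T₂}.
(-2)T₀ + (2)T₂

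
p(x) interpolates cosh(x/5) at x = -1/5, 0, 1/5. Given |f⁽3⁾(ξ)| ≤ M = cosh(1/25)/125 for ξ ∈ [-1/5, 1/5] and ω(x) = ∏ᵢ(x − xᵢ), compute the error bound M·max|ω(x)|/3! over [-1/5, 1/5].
sqrt(3)*cosh(1/25)/421875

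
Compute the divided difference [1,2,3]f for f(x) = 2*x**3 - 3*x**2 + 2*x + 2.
9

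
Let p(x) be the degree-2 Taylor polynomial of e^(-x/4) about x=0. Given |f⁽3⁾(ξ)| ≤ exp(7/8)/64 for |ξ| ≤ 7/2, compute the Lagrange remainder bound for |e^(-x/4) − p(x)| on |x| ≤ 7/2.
343*exp(7/8)/3072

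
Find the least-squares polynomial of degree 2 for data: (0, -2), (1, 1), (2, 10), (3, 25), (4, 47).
-67/35 + (-13/35)x + (22/7)x²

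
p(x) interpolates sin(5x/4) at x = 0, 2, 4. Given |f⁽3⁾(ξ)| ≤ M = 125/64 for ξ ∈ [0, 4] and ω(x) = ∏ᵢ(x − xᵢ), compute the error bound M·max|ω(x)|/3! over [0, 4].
125*sqrt(3)/216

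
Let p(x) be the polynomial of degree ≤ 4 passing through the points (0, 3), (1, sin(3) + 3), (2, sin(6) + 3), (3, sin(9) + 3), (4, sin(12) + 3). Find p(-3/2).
1485*sin(6)/64 - 385*sin(9)/32 - 693*sin(3)/32 + 315*sin(12)/128 + 3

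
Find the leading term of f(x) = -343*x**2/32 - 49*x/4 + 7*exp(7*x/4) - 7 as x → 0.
2401*x**3/384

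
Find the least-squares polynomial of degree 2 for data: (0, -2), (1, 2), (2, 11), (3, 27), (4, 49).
-13/7 + (29/70)x + (43/14)x²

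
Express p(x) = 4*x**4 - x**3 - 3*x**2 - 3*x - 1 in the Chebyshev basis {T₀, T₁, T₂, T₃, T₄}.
-T₀ + (-15/4)T₁ + (1/2)T₂ + (-1/4)T₃ + (1/2)T₄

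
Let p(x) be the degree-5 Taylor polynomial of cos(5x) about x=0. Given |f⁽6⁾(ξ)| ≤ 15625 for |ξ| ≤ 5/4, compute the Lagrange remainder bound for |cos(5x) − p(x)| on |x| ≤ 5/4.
48828125/589824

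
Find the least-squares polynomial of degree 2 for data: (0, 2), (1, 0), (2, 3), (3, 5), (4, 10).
58/35 + (-113/70)x + (13/14)x²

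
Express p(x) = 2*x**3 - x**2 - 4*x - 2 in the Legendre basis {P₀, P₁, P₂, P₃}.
(-7/3)P₀ + (-14/5)P₁ + (-2/3)P₂ + (4/5)P₃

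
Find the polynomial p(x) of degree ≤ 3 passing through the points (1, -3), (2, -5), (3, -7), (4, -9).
-2*x - 1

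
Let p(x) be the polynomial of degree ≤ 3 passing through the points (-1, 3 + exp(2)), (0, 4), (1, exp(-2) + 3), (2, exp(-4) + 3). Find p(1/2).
(-1 + 9*exp(2) + (57 - exp(2))*exp(4))*exp(-4)/16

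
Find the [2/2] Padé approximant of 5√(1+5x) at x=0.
(625*x**2/16 + 125*x/4 + 5)/(25*x**2/16 + 15*x/4 + 1)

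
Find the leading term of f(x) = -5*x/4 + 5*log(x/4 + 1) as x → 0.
-5*x**2/32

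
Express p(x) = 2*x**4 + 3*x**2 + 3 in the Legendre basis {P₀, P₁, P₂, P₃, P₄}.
(22/5)P₀ + (22/7)P₂ + (16/35)P₄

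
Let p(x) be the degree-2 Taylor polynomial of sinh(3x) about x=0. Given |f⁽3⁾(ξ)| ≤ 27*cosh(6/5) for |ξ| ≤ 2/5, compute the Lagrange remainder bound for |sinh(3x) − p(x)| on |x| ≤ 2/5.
36*cosh(6/5)/125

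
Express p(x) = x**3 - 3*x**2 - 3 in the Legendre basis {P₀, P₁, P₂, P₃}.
(-4)P₀ + (3/5)P₁ + (-2)P₂ + (2/5)P₃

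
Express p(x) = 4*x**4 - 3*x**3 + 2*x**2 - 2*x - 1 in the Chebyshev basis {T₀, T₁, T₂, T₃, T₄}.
(3/2)T₀ + (-17/4)T₁ + (3)T₂ + (-3/4)T₃ + (1/2)T₄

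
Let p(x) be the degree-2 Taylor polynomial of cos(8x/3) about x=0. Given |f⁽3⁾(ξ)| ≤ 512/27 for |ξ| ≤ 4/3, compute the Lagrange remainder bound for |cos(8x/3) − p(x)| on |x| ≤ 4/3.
16384/2187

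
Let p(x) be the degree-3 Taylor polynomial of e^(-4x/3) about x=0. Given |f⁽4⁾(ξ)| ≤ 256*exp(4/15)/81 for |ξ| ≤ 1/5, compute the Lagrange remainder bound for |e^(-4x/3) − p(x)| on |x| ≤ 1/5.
32*exp(4/15)/151875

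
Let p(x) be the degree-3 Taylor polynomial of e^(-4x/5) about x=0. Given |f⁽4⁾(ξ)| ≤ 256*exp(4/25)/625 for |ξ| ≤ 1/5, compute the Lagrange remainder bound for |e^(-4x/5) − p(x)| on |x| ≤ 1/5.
32*exp(4/25)/1171875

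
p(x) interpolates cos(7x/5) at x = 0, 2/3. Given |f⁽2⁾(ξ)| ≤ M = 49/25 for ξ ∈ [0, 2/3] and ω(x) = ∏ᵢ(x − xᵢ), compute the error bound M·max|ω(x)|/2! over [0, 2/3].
49/450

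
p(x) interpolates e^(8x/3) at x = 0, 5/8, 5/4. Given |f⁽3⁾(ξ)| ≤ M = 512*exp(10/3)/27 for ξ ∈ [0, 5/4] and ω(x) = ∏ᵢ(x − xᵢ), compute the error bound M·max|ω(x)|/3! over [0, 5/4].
125*sqrt(3)*exp(10/3)/729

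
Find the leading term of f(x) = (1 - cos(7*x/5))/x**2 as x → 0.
49/50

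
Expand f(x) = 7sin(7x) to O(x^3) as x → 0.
49*x + O(x**3)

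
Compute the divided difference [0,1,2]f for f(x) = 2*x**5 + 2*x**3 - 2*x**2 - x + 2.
34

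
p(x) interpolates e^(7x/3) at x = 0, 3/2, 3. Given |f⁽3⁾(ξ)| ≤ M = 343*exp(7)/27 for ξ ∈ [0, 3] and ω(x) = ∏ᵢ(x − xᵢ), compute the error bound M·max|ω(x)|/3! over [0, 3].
343*sqrt(3)*exp(7)/216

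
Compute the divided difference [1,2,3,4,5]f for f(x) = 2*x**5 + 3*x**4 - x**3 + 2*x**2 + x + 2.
33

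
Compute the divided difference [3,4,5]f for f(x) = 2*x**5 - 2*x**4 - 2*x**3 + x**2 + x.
1103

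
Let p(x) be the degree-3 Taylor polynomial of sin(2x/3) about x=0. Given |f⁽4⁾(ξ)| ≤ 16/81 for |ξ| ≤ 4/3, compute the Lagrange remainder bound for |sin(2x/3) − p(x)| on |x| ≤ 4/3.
512/19683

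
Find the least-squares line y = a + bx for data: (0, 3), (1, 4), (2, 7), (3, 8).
a = 14/5, b = 9/5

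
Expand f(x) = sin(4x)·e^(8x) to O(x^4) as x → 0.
4*x + 32*x**2 + 352*x**3/3 + O(x**4)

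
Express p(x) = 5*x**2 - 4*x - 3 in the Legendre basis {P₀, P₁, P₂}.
(-4/3)P₀ + (-4)P₁ + (10/3)P₂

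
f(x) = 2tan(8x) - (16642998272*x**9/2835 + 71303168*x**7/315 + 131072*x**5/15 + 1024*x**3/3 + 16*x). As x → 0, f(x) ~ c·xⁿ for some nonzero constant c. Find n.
11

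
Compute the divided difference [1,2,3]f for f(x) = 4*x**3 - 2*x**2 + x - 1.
22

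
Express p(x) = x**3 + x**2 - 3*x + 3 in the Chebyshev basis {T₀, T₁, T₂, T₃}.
(7/2)T₀ + (-9/4)T₁ + (1/2)T₂ + (1/4)T₃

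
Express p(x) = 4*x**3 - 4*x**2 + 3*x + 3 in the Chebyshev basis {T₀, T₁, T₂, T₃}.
T₀ + (6)T₁ + (-2)T₂ + T₃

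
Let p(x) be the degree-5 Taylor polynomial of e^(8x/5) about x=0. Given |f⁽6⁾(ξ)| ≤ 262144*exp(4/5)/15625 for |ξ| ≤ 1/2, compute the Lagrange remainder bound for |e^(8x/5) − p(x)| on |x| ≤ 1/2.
256*exp(4/5)/703125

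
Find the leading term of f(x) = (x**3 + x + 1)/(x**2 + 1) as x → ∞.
x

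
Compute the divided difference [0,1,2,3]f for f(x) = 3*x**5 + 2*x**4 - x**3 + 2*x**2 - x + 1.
86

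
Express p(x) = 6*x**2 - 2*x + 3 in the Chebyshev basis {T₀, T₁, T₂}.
(6)T₀ + (-2)T₁ + (3)T₂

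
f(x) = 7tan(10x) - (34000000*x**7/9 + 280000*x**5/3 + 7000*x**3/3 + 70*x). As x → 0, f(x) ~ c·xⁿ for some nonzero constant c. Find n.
9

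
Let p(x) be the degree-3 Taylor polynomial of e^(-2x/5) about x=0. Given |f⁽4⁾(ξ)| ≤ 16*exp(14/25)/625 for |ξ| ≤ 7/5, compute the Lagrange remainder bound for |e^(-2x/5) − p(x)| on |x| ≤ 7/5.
4802*exp(14/25)/1171875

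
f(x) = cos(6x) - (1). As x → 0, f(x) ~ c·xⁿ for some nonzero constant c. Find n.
2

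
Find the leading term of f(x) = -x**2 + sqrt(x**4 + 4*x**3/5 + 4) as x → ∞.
2*x/5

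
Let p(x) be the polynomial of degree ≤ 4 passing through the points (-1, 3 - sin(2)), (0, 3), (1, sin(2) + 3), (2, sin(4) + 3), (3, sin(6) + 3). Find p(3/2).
15*sin(4)/32 - 5*sin(6)/128 + 87*sin(2)/128 + 3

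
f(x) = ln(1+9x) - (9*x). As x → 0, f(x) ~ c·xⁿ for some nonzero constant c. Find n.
2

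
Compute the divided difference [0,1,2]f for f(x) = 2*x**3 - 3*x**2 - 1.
3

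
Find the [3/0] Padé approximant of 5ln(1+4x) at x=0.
20*x*(16*x**2 - 6*x + 3)/3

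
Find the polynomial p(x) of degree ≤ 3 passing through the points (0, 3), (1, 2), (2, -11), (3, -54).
-3*x**3 + 3*x**2 - x + 3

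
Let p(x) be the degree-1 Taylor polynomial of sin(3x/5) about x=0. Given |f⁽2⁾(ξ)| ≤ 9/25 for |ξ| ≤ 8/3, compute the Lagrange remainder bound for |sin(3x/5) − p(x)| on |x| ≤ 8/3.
32/25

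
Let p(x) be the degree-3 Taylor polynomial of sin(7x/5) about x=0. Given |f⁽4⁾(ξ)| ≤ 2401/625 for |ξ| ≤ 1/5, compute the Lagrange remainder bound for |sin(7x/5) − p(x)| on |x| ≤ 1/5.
2401/9375000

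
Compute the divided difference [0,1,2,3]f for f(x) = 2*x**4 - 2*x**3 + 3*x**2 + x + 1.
10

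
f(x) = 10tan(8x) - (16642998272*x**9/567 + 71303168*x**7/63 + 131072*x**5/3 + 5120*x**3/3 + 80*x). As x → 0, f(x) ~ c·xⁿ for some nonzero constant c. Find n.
11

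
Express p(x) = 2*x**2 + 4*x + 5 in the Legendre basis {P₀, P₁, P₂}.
(17/3)P₀ + (4)P₁ + (4/3)P₂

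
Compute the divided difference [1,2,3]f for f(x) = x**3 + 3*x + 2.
6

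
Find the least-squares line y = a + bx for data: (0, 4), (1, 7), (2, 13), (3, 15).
a = 39/10, b = 39/10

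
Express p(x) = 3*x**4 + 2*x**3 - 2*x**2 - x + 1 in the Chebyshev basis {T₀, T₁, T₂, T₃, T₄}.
(9/8)T₀ + (1/2)T₁ + (1/2)T₂ + (1/2)T₃ + (3/8)T₄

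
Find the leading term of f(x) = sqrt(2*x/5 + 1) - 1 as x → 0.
x/5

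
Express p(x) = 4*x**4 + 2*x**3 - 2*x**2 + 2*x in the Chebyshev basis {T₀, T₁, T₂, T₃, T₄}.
(1/2)T₀ + (7/2)T₁ + T₂ + (1/2)T₃ + (1/2)T₄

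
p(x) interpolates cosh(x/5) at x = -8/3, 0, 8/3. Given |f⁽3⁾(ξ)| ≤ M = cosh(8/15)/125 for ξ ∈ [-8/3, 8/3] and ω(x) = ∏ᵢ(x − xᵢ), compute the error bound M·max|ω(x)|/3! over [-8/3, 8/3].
512*sqrt(3)*cosh(8/15)/91125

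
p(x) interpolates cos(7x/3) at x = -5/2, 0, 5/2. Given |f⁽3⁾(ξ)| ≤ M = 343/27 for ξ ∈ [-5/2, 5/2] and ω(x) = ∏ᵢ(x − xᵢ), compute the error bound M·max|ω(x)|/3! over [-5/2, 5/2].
42875*sqrt(3)/5832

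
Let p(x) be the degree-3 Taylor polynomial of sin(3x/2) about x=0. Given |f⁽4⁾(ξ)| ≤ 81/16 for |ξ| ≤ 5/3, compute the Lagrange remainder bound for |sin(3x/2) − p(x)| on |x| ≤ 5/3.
625/384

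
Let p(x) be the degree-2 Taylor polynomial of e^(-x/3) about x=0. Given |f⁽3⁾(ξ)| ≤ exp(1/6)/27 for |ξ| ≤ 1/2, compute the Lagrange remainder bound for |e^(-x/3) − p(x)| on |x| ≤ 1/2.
exp(1/6)/1296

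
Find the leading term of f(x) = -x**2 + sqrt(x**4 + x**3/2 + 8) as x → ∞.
x/4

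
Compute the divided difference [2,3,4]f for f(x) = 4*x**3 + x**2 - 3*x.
37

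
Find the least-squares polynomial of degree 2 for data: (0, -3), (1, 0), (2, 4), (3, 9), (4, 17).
-99/35 + (123/70)x + (11/14)x²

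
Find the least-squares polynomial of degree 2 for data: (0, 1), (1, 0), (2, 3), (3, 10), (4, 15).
17/35 + (-27/35)x + (8/7)x²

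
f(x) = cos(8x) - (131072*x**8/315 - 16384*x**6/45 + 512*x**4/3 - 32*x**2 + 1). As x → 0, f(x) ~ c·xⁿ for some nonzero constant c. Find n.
10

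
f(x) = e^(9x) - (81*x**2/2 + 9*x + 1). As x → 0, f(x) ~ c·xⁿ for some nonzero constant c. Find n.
3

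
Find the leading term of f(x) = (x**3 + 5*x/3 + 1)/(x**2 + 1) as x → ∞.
x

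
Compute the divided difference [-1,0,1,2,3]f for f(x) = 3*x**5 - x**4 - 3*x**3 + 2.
14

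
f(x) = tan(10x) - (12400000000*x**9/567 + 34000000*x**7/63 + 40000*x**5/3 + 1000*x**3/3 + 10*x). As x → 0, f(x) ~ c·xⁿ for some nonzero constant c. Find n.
11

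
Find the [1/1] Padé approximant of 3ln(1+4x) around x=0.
12*x/(2*x + 1)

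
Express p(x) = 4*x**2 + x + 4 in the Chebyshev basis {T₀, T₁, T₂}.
(6)T₀ + T₁ + (2)T₂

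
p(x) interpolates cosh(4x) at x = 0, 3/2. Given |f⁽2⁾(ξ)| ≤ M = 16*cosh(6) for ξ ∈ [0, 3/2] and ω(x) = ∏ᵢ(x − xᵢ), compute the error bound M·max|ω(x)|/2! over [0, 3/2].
9*cosh(6)/2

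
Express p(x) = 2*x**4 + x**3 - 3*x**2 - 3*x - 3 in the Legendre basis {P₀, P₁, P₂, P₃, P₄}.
(-18/5)P₀ + (-12/5)P₁ + (-6/7)P₂ + (2/5)P₃ + (16/35)P₄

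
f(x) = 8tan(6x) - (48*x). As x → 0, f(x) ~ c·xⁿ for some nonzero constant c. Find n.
3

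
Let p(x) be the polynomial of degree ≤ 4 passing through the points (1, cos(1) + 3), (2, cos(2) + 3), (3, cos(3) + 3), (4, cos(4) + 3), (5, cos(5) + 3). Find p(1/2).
189*cos(3)/64 + 35*cos(5)/128 - 45*cos(4)/32 + 315*cos(1)/128 - 105*cos(2)/32 + 3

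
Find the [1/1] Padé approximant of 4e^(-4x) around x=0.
(4 - 8*x)/(2*x + 1)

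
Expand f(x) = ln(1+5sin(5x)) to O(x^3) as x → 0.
25*x - 625*x**2/2 + O(x**3)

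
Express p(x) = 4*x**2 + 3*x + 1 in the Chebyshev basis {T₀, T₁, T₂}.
(3)T₀ + (3)T₁ + (2)T₂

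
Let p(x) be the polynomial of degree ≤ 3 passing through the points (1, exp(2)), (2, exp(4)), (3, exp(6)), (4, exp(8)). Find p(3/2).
(-5*exp(4) + 5 + 15*exp(2) + exp(6))*exp(2)/16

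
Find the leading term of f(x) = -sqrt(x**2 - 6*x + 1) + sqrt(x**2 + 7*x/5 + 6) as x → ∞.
37/10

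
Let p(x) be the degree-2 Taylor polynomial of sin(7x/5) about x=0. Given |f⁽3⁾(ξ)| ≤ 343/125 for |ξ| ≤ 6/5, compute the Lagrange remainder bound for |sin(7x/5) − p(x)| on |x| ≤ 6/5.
12348/15625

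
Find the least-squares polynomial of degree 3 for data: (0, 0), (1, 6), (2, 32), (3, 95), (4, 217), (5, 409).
19/126 + (815/756)x + (383/252)x² + (79/27)x³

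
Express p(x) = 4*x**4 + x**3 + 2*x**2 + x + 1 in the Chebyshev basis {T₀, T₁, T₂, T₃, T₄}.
(7/2)T₀ + (7/4)T₁ + (3)T₂ + (1/4)T₃ + (1/2)T₄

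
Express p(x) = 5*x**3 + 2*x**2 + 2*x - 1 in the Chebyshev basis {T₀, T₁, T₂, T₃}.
(23/4)T₁ + T₂ + (5/4)T₃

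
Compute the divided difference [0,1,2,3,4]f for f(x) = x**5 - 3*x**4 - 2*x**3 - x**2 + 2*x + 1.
7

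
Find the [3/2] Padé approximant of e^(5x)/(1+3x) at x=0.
(6875*x**3/978 + 4425*x**2/652 + 660*x/163 + 1)/(-2485*x**2/652 + 334*x/163 + 1)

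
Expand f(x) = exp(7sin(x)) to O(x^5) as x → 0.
1 + 7*x + 49*x**2/2 + 56*x**3 + 735*x**4/8 + O(x**5)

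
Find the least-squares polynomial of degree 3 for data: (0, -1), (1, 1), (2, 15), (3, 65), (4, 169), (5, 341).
-40/63 + (-53/54)x + (-100/63)x² + (167/54)x³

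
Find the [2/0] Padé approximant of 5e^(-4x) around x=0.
40*x**2 - 20*x + 5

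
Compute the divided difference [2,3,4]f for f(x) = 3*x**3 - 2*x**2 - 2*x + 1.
25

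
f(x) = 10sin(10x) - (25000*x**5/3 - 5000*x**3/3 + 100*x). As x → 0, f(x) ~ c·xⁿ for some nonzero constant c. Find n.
7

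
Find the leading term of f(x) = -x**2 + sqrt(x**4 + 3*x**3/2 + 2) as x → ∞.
3*x/4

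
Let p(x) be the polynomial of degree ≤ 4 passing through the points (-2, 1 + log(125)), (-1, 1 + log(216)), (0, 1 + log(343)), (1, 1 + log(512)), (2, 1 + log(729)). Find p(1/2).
1 + log(392*2**(3/4)*3**(19/64)*5**(9/128)*7**(7/64)/3)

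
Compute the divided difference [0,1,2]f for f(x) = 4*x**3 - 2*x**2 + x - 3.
10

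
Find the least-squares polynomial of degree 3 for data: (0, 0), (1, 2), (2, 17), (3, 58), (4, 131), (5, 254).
-13/126 + (-353/756)x + (107/126)x² + (203/108)x³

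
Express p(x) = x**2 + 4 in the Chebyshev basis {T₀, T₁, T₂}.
(9/2)T₀ + (1/2)T₂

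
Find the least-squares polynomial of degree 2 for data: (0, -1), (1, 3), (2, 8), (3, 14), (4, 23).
-29/35 + (193/70)x + (11/14)x²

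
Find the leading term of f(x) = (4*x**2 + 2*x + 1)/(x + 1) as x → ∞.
4*x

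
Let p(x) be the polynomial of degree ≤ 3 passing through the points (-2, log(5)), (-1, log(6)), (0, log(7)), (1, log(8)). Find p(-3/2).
log(2*135**(5/16)*2**(1/8)*7**(11/16)/7)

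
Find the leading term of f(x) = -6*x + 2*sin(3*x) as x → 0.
-9*x**3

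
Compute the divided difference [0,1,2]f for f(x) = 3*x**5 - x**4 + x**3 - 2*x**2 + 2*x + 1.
39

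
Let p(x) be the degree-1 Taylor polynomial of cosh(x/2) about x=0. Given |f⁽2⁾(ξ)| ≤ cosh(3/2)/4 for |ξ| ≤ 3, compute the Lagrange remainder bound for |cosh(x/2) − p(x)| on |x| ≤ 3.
9*cosh(3/2)/8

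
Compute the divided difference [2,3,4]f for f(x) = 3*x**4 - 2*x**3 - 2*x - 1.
147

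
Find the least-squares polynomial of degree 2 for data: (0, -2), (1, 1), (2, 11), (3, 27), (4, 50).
-71/35 + (-1/7)x + (23/7)x²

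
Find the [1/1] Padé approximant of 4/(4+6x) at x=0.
1/(3*x/2 + 1)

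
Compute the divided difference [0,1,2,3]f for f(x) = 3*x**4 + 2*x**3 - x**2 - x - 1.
20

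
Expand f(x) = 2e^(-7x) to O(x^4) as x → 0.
2 - 14*x + 49*x**2 - 343*x**3/3 + O(x**4)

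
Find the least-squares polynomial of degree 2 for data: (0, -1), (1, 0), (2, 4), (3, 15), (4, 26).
-8/7 + (-57/70)x + (27/14)x²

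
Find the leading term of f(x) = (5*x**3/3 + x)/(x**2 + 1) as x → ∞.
5*x/3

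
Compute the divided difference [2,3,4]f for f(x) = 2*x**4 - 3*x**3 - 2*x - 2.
83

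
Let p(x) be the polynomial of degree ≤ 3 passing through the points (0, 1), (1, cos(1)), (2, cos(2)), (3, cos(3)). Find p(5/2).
15*cos(2)/16 + 5*cos(3)/16 - 5*cos(1)/16 + 1/16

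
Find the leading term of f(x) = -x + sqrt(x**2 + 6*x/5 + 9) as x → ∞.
3/5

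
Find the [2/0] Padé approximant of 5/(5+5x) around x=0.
x**2 - x + 1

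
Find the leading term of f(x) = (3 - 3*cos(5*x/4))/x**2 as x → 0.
75/32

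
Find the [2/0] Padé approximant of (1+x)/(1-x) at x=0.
2*x**2 + 2*x + 1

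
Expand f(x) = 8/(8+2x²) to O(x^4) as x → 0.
1 - x**2/4 + O(x**4)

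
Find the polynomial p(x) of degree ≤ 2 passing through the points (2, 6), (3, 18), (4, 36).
3*x**2 - 3*x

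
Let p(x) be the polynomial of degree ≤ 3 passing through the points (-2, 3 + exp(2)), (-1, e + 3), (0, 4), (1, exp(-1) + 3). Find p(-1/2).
(-1 + e*(-exp(2) + 9*e + 57))*exp(-1)/16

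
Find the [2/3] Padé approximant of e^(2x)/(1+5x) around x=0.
(106*x**2/305 + 309*x/305 + 1)/(1468*x**3/915 - 1407*x**2/305 + 1224*x/305 + 1)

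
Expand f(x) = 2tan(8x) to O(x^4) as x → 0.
16*x + 1024*x**3/3 + O(x**4)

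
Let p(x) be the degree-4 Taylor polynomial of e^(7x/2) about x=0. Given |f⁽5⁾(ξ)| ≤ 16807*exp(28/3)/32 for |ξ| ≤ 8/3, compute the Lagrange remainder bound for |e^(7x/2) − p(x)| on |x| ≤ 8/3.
2151296*exp(28/3)/3645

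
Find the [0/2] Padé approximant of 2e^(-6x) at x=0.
2/(18*x**2 + 6*x + 1)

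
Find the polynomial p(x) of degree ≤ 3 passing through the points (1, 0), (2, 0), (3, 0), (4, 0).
0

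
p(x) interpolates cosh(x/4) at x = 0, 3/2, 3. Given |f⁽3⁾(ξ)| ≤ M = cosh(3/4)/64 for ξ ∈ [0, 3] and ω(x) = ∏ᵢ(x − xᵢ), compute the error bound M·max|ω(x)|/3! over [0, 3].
sqrt(3)*cosh(3/4)/512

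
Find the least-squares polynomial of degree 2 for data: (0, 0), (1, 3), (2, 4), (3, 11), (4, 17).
11/35 + (27/35)x + (6/7)x²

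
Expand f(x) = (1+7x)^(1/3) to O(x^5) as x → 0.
1 + 7*x/3 - 49*x**2/9 + 1715*x**3/81 - 24010*x**4/243 + O(x**5)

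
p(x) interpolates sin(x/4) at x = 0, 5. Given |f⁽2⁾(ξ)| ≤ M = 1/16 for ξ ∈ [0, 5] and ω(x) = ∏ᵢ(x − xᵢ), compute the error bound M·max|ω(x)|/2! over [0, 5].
25/128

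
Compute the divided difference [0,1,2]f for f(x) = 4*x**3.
12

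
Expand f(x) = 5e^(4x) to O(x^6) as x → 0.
5 + 20*x + 40*x**2 + 160*x**3/3 + 160*x**4/3 + 128*x**5/3 + O(x**6)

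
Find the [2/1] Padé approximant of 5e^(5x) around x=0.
(125*x**2/6 + 50*x/3 + 5)/(1 - 5*x/3)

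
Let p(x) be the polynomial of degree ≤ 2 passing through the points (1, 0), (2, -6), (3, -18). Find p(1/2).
3/4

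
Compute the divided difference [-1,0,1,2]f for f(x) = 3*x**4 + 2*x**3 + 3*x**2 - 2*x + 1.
8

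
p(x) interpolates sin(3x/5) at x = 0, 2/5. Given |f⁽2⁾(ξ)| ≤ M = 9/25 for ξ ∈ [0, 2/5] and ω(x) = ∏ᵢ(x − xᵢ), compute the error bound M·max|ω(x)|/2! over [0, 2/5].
9/1250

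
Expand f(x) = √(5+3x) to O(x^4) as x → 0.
sqrt(5) + 3*sqrt(5)*x/10 - 9*sqrt(5)*x**2/200 + 27*sqrt(5)*x**3/2000 + O(x**4)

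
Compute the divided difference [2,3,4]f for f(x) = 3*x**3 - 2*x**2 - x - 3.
25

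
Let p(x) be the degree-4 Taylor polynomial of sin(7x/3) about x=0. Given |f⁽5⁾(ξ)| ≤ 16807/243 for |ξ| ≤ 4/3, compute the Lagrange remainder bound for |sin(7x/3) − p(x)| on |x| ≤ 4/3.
2151296/885735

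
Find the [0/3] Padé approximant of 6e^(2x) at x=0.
6/(-4*x**3/3 + 2*x**2 - 2*x + 1)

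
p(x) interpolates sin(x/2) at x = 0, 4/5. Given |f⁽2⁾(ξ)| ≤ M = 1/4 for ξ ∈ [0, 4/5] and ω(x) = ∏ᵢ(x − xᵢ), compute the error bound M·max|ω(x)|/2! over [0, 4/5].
1/50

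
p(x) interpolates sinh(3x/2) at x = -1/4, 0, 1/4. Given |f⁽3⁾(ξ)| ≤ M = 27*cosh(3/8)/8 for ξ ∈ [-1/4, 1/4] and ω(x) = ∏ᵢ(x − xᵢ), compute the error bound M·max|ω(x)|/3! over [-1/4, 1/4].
sqrt(3)*cosh(3/8)/512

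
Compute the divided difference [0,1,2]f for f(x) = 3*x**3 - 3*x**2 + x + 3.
6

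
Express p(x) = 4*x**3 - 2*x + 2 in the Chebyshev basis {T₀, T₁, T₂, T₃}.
(2)T₀ + T₁ + T₃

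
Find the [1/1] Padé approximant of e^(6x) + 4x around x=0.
(41*x/5 + 1)/(1 - 9*x/5)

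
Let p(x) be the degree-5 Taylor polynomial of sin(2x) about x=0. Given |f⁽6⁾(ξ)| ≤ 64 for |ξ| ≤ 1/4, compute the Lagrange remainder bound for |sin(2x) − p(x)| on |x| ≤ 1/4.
1/46080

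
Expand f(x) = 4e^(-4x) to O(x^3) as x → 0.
4 - 16*x + 32*x**2 + O(x**3)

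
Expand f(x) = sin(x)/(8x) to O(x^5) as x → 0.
1/8 - x**2/48 + x**4/960 + O(x**5)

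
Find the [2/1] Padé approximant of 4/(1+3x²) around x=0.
4 - 12*x**2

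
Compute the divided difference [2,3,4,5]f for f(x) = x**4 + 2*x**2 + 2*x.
14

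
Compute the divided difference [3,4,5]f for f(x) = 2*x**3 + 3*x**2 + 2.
27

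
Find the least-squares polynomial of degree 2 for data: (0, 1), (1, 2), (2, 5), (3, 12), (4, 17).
5/7 + (27/35)x + (6/7)x²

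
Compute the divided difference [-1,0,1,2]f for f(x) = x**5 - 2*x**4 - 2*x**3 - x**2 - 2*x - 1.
-1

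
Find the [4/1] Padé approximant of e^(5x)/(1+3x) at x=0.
(310625*x**4/12696 + 20875*x**3/1587 + 10725*x**2/1058 + 2020*x/529 + 1)/(962*x/529 + 1)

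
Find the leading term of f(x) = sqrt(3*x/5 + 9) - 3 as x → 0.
x/10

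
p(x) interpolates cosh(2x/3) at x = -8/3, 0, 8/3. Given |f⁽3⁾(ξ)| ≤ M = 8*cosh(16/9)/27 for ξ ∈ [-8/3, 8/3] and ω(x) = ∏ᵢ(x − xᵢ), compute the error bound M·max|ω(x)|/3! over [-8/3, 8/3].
4096*sqrt(3)*cosh(16/9)/19683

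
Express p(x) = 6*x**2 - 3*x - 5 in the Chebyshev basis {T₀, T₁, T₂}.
(-2)T₀ + (-3)T₁ + (3)T₂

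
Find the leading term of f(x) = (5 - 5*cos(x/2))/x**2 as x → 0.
5/8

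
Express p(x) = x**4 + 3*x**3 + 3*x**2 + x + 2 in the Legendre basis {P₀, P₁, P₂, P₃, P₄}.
(16/5)P₀ + (14/5)P₁ + (18/7)P₂ + (6/5)P₃ + (8/35)P₄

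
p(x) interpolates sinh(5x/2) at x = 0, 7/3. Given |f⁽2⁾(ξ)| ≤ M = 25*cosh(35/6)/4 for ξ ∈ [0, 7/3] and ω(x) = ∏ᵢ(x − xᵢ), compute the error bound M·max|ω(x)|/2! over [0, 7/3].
1225*cosh(35/6)/288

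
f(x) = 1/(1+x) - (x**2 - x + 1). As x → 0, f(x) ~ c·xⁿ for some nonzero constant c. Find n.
3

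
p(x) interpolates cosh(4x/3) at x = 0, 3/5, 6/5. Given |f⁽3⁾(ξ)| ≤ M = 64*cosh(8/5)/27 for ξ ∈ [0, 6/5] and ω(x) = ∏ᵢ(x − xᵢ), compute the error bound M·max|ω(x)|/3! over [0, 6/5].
64*sqrt(3)*cosh(8/5)/3375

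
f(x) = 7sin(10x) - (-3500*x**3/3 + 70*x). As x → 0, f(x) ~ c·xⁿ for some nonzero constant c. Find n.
5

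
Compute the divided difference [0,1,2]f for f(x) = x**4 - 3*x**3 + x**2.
-1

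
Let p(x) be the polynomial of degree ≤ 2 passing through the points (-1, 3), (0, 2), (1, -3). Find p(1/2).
0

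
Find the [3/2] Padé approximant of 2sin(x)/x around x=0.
(2 - 7*x**2/30)/(x**2/20 + 1)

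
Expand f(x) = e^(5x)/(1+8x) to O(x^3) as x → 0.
1 - 3*x + 73*x**2/2 + O(x**3)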